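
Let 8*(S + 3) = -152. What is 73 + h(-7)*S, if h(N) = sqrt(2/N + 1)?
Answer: 73 - 22*sqrt(35)/7 ≈ 54.407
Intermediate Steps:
S = -22 (S = -3 + (1/8)*(-152) = -3 - 19 = -22)
h(N) = sqrt(1 + 2/N)
73 + h(-7)*S = 73 + sqrt((2 - 7)/(-7))*(-22) = 73 + sqrt(-1/7*(-5))*(-22) = 73 + sqrt(5/7)*(-22) = 73 + (sqrt(35)/7)*(-22) = 73 - 22*sqrt(35)/7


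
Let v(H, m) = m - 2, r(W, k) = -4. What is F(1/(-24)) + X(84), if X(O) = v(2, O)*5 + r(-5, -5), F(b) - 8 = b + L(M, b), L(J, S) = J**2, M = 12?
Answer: 13391/24 ≈ 557.96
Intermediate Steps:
v(H, m) = -2 + m
F(b) = 152 + b (F(b) = 8 + (b + 12**2) = 8 + (b + 144) = 8 + (144 + b) = 152 + b)
X(O) = -14 + 5*O (X(O) = (-2 + O)*5 - 4 = (-10 + 5*O) - 4 = -14 + 5*O)
F(1/(-24)) + X(84) = (152 + 1/(-24)) + (-14 + 5*84) = (152 - 1/24) + (-14 + 420) = 3647/24 + 406 = 13391/24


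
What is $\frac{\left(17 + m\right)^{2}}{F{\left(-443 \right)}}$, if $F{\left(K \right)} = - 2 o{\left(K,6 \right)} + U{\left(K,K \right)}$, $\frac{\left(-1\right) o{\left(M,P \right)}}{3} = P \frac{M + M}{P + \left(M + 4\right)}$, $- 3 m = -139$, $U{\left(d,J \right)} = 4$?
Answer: $\frac{3907825}{75663} \approx 51.648$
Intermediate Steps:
$m = \frac{139}{3}$ ($m = \left(- \frac{1}{3}\right) \left(-139\right) = \frac{139}{3} \approx 46.333$)
$o{\left(M,P \right)} = - \frac{6 M P}{4 + M + P}$ ($o{\left(M,P \right)} = - 3 P \frac{M + M}{P + \left(M + 4\right)} = - 3 P \frac{2 M}{P + \left(4 + M\right)} = - 3 P \frac{2 M}{4 + M + P} = - 3 \frac{2 M P}{4 + M + P} = - \frac{6 M P}{4 + M + P}$)
$F{\left(K \right)} = 4 + \frac{72 K}{10 + K}$ ($F{\left(K \right)} = - 2 \left(\left(-6\right) K 6 \frac{1}{4 + K + 6}\right) + 4 = - 2 \left(\left(-6\right) K 6 \frac{1}{10 + K}\right) + 4 = - 2 \left(- \frac{36 K}{10 + K}\right) + 4 = \frac{72 K}{10 + K} + 4 = 4 + \frac{72 K}{10 + K}$)
$\frac{\left(17 + m\right)^{2}}{F{\left(-443 \right)}} = \frac{\left(17 + \frac{139}{3}\right)^{2}}{4 \frac{1}{10 - 443} \left(10 + 19 \left(-443\right)\right)} = \frac{\left(\frac{190}{3}\right)^{2}}{4 \frac{1}{-433} \left(10 - 8417\right)} = \frac{36100}{9 \cdot 4 \left(- \frac{1}{433}\right) \left(-8407\right)} = \frac{36100}{9 \cdot \frac{33628}{433}} = \frac{36100}{9} \cdot \frac{433}{33628} = \frac{3907825}{75663}$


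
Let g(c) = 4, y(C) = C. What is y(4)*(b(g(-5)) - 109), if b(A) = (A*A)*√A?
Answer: -308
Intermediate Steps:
b(A) = A^(5/2) (b(A) = A²*√A = A^(5/2))
y(4)*(b(g(-5)) - 109) = 4*(4^(5/2) - 109) = 4*(32 - 109) = 4*(-77) = -308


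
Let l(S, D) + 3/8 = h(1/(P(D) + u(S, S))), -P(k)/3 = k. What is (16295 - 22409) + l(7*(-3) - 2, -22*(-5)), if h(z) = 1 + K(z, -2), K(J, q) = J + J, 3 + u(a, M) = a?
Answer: -4352727/712 ≈ -6113.4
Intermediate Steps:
u(a, M) = -3 + a
K(J, q) = 2*J
P(k) = -3*k
h(z) = 1 + 2*z
l(S, D) = 5/8 + 2/(-3 + S - 3*D) (l(S, D) = -3/8 + (1 + 2/(-3*D + (-3 + S))) = -3/8 + (1 + 2/(-3 + S - 3*D)) = 5/8 + 2/(-3 + S - 3*D))
(16295 - 22409) + l(7*(-3) - 2, -22*(-5)) = (16295 - 22409) + (-1 - 5*(7*(-3) - 2) + 15*(-22*(-5)))/(8*(3 - (7*(-3) - 2) + 3*(-22*(-5)))) = -6114 + (-1 - 5*(-21 - 2) + 15*110)/(8*(3 - (-21 - 2) + 3*110)) = -6114 + (-1 - 5*(-23) + 1650)/(8*(3 - 1*(-23) + 330)) = -6114 + (-1 + 115 + 1650)/(8*(3 + 23 + 330)) = -6114 + (⅛)*1764/356 = -6114 + (⅛)*(1/356)*1764 = -6114 + 441/712 = -4352727/712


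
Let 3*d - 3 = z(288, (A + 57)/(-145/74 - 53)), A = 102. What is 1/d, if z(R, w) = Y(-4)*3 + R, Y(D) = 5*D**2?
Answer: 1/177 ≈ 0.0056497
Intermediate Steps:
z(R, w) = 240 + R (z(R, w) = (5*(-4)**2)*3 + R = (5*16)*3 + R = 80*3 + R = 240 + R)
d = 177 (d = 1 + (240 + 288)/3 = 1 + (1/3)*528 = 1 + 176 = 177)
1/d = 1/177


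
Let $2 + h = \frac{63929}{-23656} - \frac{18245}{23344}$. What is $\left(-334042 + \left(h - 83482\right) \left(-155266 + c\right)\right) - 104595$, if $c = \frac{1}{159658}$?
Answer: $\frac{142856605302726425737525}{11020905632864} \approx 1.2962 \cdot 10^{10}$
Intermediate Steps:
$h = - \frac{378551703}{69028208}$ ($h = -2 + \left(\frac{63929}{-23656} - \frac{18245}{23344}\right) = -2 + \left(63929 \left(- \frac{1}{23656}\right) - \frac{18245}{23344}\right) = -2 - \frac{240495287}{69028208} = - \frac{378551703}{69028208} \approx -5.484$)
$c = \frac{1}{159658} \approx 6.2634 \cdot 10^{-6}$
$\left(-334042 + \left(h - 83482\right) \left(-155266 + c\right)\right) - 104595 = \left(-334042 + \left(- \frac{378551703}{69028208} - 83482\right) \left(-155266 + \frac{1}{159658}\right)\right) - 104595 = \left(-334042 - - \frac{142861439479710508303893}{11020905632864}\right) - 104595 = \left(-334042 + \frac{142861439479710508303893}{11020905632864}\right) - 104595 = \frac{142857758034351095147605}{11020905632864} - 104595 = \frac{142856605302726425737525}{11020905632864}$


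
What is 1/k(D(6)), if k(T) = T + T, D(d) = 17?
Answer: 1/34 ≈ 0.029412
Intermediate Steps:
k(T) = 2*T
1/k(D(6)) = 1/(2*17) = 1/34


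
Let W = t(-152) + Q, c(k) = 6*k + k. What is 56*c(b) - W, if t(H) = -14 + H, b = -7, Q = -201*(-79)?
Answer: -18457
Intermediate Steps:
Q = 15879
c(k) = 7*k
W = 15713 (W = (-14 - 152) + 15879 = -166 + 15879 = 15713)
56*c(b) - W = 56*(7*(-7)) - 1*15713 = 56*(-49) - 15713 = -2744 - 15713 = -18457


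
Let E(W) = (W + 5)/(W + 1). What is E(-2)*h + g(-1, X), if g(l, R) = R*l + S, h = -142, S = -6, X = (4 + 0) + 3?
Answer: 413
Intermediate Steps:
X = 7 (X = 4 + 3 = 7)
E(W) = (5 + W)/(1 + W)
g(l, R) = -6 + R*l (g(l, R) = R*l - 6 = -6 + R*l)
E(-2)*h + g(-1, X) = ((5 - 2)/(1 - 2))*(-142) + (-6 + 7*(-1)) = (3/(-1))*(-142) + (-6 - 7) = -1*3*(-142) - 13 = -3*(-142) - 13 = 426 - 13 = 413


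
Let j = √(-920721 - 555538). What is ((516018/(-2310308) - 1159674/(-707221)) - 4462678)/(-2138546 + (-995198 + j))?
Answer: 1142494094243881696808728/802272914924372339851403 + 729155983541656049*I*√1476259/1604545829848744679702806 ≈ 1.4241 + 0.00055214*I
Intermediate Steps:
j = I*√1476259 (j = √(-1476259) = I*√1476259 ≈ 1215.0*I)
((516018/(-2310308) - 1159674/(-707221)) - 4462678)/(-2138546 + (-995198 + j)) = ((516018/(-2310308) - 1159674/(-707221)) - 4462678)/(-2138546 + (-995198 + I*√1476259)) = ((516018*(-1/2310308) - 1159674*(-1/707221)) - 4462678)/(-3133744 + I*√1476259) = ((-258009/1155154 + 1159674/707221) - 4462678)/(-3133744 + I*√1476259) = (1157132676807/816949167034 - 4462678)/(-3133744 + I*√1476259) = -3645779917708280245/(816949167034*(-3133744 + I*√1476259))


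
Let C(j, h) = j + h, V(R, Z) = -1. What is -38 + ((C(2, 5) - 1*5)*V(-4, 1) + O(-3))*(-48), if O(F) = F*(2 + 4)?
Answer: 922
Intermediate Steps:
C(j, h) = h + j
O(F) = 6*F (O(F) = F*6 = 6*F)
-38 + ((C(2, 5) - 1*5)*V(-4, 1) + O(-3))*(-48) = -38 + (((5 + 2) - 1*5)*(-1) + 6*(-3))*(-48) = -38 + ((7 - 5)*(-1) - 18)*(-48) = -38 + (2*(-1) - 18)*(-48) = -38 + (-2 - 18)*(-48) = -38 - 20*(-48) = -38 + 960 = 922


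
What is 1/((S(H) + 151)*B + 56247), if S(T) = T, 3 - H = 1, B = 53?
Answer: 1/64356 ≈ 1.5539e-5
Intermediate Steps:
H = 2 (H = 3 - 1*1 = 3 - 1 = 2)
1/((S(H) + 151)*B + 56247) = 1/((2 + 151)*53 + 56247) = 1/(153*53 + 56247) = 1/(8109 + 56247) = 1/64356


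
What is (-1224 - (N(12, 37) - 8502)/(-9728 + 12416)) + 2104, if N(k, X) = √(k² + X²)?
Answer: 395657/448 - √1513/2688 ≈ 883.15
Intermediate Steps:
N(k, X) = √(X² + k²)
(-1224 - (N(12, 37) - 8502)/(-9728 + 12416)) + 2104 = (-1224 - (√(37² + 12²) - 8502)/(-9728 + 12416)) + 2104 = (-1224 - (√(1369 + 144) - 8502)/2688) + 2104 = (-1224 - (√1513 - 8502)/2688) + 2104 = (-1224 - (-8502 + √1513)/2688) + 2104 = (-1224 - (-1417/448 + √1513/2688)) + 2104 = (-1224 + (1417/448 - √1513/2688)) + 2104 = (-546935/448 - √1513/2688) + 2104 = 395657/448 - √1513/2688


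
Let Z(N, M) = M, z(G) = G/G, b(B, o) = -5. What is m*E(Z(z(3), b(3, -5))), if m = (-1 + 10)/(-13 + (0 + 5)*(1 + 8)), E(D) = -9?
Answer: -81/32 ≈ -2.5313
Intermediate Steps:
z(G) = 1
m = 9/32 (m = 9/(-13 + 5*9) = 9/(-13 + 45) = 9/32 ≈ 0.28125)
m*E(Z(z(3), b(3, -5))) = (9/32)*(-9) = -81/32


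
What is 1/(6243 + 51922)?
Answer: 1/58165 ≈ 1.7192e-5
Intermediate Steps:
1/(6243 + 51922) = 1/58165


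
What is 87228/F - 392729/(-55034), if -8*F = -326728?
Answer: 20839950841/2247643594 ≈ 9.2719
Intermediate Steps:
F = 40841 (F = -⅛*(-326728) = 40841)
87228/F - 392729/(-55034) = 87228/40841 - 392729/(-55034) = 87228*(1/40841) - 392729*(-1/55034) = 87228/40841 + 392729/55034 = 20839950841/2247643594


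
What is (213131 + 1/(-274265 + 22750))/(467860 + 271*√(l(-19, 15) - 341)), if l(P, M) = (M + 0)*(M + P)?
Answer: 5015987270213408/11012454968170623 - 14527129378744*I*√401/55062274840853115 ≈ 0.45548 - 0.0052832*I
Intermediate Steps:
l(P, M) = M*(M + P)
(213131 + 1/(-274265 + 22750))/(467860 + 271*√(l(-19, 15) - 341)) = (213131 + 1/(-274265 + 22750))/(467860 + 271*√(15*(15 - 19) - 341)) = (213131 + 1/(-251515))/(467860 + 271*√(15*(-4) - 341)) = (213131 - 1/251515)/(467860 + 271*√(-60 - 341)) = 53605643464/(251515*(467860 + 271*√(-401))) = 53605643464/(251515*(467860 + 271*(I*√401))) = 53605643464/(251515*(467860 + 271*I*√401))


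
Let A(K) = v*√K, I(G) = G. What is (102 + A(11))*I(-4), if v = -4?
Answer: -408 + 16*√11 ≈ -354.93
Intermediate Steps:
A(K) = -4*√K
(102 + A(11))*I(-4) = (102 - 4*√11)*(-4) = -408 + 16*√11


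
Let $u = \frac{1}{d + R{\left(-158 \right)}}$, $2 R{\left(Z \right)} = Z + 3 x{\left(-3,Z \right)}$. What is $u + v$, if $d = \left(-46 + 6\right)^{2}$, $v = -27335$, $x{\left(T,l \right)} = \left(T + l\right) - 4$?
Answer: $- \frac{69622243}{2547} \approx -27335.0$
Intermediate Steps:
$x{\left(T,l \right)} = -4 + T + l$
$R{\left(Z \right)} = - \frac{21}{2} + 2 Z$ ($R{\left(Z \right)} = \frac{Z + 3 \left(-4 - 3 + Z\right)}{2} = \frac{Z + 3 \left(-7 + Z\right)}{2} = \frac{Z + \left(-21 + 3 Z\right)}{2} = \frac{-21 + 4 Z}{2} = - \frac{21}{2} + 2 Z$)
$d = 1600$ ($d = \left(-40\right)^{2} = 1600$)
$u = \frac{2}{2547}$ ($u = \frac{1}{1600 + \left(- \frac{21}{2} + 2 \left(-158\right)\right)} = \frac{1}{1600 - \frac{653}{2}} = \frac{1}{\frac{2547}{2}} = \frac{2}{2547} \approx 0.00078524$)
$u + v = \frac{2}{2547} - 27335 = - \frac{69622243}{2547}$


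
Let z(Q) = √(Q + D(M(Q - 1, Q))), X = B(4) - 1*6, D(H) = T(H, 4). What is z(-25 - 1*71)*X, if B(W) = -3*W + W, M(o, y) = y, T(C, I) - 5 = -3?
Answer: -14*I*√94 ≈ -135.74*I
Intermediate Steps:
T(C, I) = 2 (T(C, I) = 5 - 3 = 2)
D(H) = 2
B(W) = -2*W
X = -14 (X = -2*4 - 1*6 = -8 - 6 = -14)
z(Q) = √(2 + Q) (z(Q) = √(Q + 2) = √(2 + Q))
z(-25 - 1*71)*X = √(2 + (-25 - 1*71))*(-14) = √(2 + (-25 - 71))*(-14) = √(2 - 96)*(-14) = √(-94)*(-14) = (I*√94)*(-14) = -14*I*√94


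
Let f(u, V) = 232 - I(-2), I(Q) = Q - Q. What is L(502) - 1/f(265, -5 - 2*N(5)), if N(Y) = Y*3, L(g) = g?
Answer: 116463/232 ≈ 502.00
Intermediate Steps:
N(Y) = 3*Y
I(Q) = 0
f(u, V) = 232 (f(u, V) = 232 - 1*0 = 232 + 0 = 232)
L(502) - 1/f(265, -5 - 2*N(5)) = 502 - 1/232 = 116463/232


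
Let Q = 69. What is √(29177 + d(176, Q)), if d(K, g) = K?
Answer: √29353 ≈ 171.33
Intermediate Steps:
√(29177 + d(176, Q)) = √(29177 + 176) = √29353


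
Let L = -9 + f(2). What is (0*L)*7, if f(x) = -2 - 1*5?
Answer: 0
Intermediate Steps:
f(x) = -7 (f(x) = -2 - 5 = -7)
L = -16 (L = -9 - 7 = -16)
(0*L)*7 = (0*(-16))*7 = 0*7 = 0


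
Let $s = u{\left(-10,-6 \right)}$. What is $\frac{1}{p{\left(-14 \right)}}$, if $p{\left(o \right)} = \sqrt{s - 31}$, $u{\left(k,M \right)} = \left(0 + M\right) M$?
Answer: $\frac{\sqrt{5}}{5} \approx 0.44721$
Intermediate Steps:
$u{\left(k,M \right)} = M^{2}$ ($u{\left(k,M \right)} = M M = M^{2}$)
$s = 36$ ($s = \left(-6\right)^{2} = 36$)
$p{\left(o \right)} = \sqrt{5}$ ($p{\left(o \right)} = \sqrt{36 - 31} = \sqrt{5}$)
$\frac{1}{p{\left(-14 \right)}} = \frac{1}{\sqrt{5}} = \frac{\sqrt{5}}{5}$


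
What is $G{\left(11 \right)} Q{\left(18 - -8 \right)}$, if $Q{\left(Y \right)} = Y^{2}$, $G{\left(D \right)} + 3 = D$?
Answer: $5408$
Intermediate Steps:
$G{\left(D \right)} = -3 + D$
$G{\left(11 \right)} Q{\left(18 - -8 \right)} = \left(-3 + 11\right) \left(18 - -8\right)^{2} = 8 \left(18 + 8\right)^{2} = 8 \cdot 26^{2} = 8 \cdot 676 = 5408$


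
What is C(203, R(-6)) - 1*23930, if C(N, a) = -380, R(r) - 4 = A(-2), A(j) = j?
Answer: -24310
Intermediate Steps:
R(r) = 2 (R(r) = 4 - 2 = 2)
C(203, R(-6)) - 1*23930 = -380 - 1*23930 = -380 - 23930 = -24310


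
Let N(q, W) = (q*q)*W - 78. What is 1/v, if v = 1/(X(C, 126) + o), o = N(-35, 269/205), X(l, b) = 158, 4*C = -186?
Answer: 69185/41 ≈ 1687.4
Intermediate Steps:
C = -93/2 (C = (¼)*(-186) = -93/2 ≈ -46.500)
N(q, W) = -78 + W*q² (N(q, W) = q²*W - 78 = W*q² - 78 = -78 + W*q²)
o = 62707/41 (o = -78 + (269/205)*(-35)² = -78 + (269*(1/205))*1225 = -78 + (269/205)*1225 = -78 + 65905/41 = 62707/41 ≈ 1529.4)
v = 41/69185 (v = 1/(158 + 62707/41) = 1/(69185/41) = 41/69185 ≈ 0.00059261)
1/v = 1/(41/69185) = 69185/41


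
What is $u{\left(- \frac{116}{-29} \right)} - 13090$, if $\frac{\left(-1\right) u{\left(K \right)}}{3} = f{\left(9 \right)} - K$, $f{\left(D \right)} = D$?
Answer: $-13105$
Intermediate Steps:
$u{\left(K \right)} = -27 + 3 K$ ($u{\left(K \right)} = - 3 \left(9 - K\right) = -27 + 3 K$)
$u{\left(- \frac{116}{-29} \right)} - 13090 = \left(-27 + 3 \left(- \frac{116}{-29}\right)\right) - 13090 = \left(-27 + 3 \left(\left(-116\right) \left(- \frac{1}{29}\right)\right)\right) - 13090 = \left(-27 + 3 \cdot 4\right) - 13090 = \left(-27 + 12\right) - 13090 = -15 - 13090 = -13105$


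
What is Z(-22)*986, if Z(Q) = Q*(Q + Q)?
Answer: 954448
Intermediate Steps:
Z(Q) = 2*Q² (Z(Q) = Q*(2*Q) = 2*Q²)
Z(-22)*986 = (2*(-22)²)*986 = (2*484)*986 = 968*986 = 954448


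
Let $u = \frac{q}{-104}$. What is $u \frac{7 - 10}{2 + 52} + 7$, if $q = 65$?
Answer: $\frac{1013}{144} \approx 7.0347$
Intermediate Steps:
$u = - \frac{5}{8}$ ($u = \frac{65}{-104} = 65 \left(- \frac{1}{104}\right) = - \frac{5}{8} \approx -0.625$)
$u \frac{7 - 10}{2 + 52} + 7 = - \frac{5 \frac{7 - 10}{2 + 52}}{8} + 7 = - \frac{5 \left(- \frac{3}{54}\right)}{8} + 7 = - \frac{5 \left(\left(-3\right) \frac{1}{54}\right)}{8} + 7 = \left(- \frac{5}{8}\right) \left(- \frac{1}{18}\right) + 7 = \frac{5}{144} + 7 = \frac{1013}{144}$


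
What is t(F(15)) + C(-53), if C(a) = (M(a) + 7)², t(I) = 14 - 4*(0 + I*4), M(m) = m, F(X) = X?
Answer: 1890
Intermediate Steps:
t(I) = 14 - 16*I (t(I) = 14 - 4*(0 + 4*I) = 14 - 16*I)
C(a) = (7 + a)² (C(a) = (a + 7)² = (7 + a)²)
t(F(15)) + C(-53) = (14 - 16*15) + (7 - 53)² = (14 - 240) + (-46)² = -226 + 2116 = 1890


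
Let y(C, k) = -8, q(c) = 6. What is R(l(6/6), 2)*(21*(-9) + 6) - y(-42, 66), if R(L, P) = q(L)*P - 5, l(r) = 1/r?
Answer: -1273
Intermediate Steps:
l(r) = 1/r
R(L, P) = -5 + 6*P (R(L, P) = 6*P - 5 = -5 + 6*P)
R(l(6/6), 2)*(21*(-9) + 6) - y(-42, 66) = (-5 + 6*2)*(21*(-9) + 6) - 1*(-8) = (-5 + 12)*(-189 + 6) + 8 = 7*(-183) + 8 = -1281 + 8 = -1273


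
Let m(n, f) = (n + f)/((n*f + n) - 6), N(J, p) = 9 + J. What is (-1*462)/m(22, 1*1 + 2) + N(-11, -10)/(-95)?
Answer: -719786/475 ≈ -1515.3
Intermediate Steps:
m(n, f) = (f + n)/(-6 + n + f*n) (m(n, f) = (f + n)/((f*n + n) - 6) = (f + n)/((n + f*n) - 6) = (f + n)/(-6 + n + f*n))
(-1*462)/m(22, 1*1 + 2) + N(-11, -10)/(-95) = (-1*462)/((((1*1 + 2) + 22)/(-6 + 22 + (1*1 + 2)*22))) + (9 - 11)/(-95) = -462*(-6 + 22 + (1 + 2)*22)/((1 + 2) + 22) - 2*(-1/95) = -462*(-6 + 22 + 3*22)/(3 + 22) + 2/95 = -462/(25/(-6 + 22 + 66)) + 2/95 = -462/(25/82) + 2/95 = -462/((1/82)*25) + 2/95 = -462/25/82 + 2/95 = -462*82/25 + 2/95 = -37884/25 + 2/95 = -719786/475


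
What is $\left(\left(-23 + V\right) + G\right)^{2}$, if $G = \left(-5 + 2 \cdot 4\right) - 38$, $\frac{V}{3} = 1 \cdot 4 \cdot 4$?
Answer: $100$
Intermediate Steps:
$V = 48$ ($V = 3 \cdot 1 \cdot 4 \cdot 4 = 3 \cdot 4 \cdot 4 = 3 \cdot 16 = 48$)
$G = -35$ ($G = \left(-5 + 8\right) - 38 = 3 - 38 = -35$)
$\left(\left(-23 + V\right) + G\right)^{2} = \left(\left(-23 + 48\right) - 35\right)^{2} = \left(25 - 35\right)^{2} = \left(-10\right)^{2} = 100$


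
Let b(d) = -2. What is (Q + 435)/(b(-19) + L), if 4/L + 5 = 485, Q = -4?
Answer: -51720/239 ≈ -216.40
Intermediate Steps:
L = 1/120 (L = 4/(-5 + 485) = 4/480 = 4*(1/480) = 1/120 ≈ 0.0083333)
(Q + 435)/(b(-19) + L) = (-4 + 435)/(-2 + 1/120) = 431/(-239/120) = 431*(-120/239) = -51720/239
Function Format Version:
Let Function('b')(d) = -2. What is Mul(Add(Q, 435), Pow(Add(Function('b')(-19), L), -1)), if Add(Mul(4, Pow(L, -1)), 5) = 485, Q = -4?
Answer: Rational(-51720, 239) ≈ -216.40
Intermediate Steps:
L = Rational(1, 120) (L = Mul(4, Pow(Add(-5, 485), -1)) = Mul(4, Pow(480, -1)) = Mul(4, Rational(1, 480)) = Rational(1, 120) ≈ 0.0083333)
Mul(Add(Q, 435), Pow(Add(Function('b')(-19), L), -1)) = Mul(Add(-4, 435), Pow(Add(-2, Rational(1, 120)), -1)) = Mul(431, Pow(Rational(-239, 120), -1)) = Mul(431, Rational(-120, 239)) = Rational(-51720, 239)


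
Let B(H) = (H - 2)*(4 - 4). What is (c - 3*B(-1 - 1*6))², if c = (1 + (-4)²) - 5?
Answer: 144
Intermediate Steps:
B(H) = 0 (B(H) = (-2 + H)*0 = 0)
c = 12 (c = (1 + 16) - 5 = 17 - 5 = 12)
(c - 3*B(-1 - 1*6))² = (12 - 3*0)² = (12 + 0)² = 12² = 144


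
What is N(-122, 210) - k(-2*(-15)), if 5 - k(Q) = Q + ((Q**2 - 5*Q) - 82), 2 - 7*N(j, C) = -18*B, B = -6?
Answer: 4745/7 ≈ 677.86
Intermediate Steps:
N(j, C) = -106/7 (N(j, C) = 2/7 - (-18)*(-6)/7 = 2/7 - 1/7*108 = 2/7 - 108/7 = -106/7)
k(Q) = 87 - Q**2 + 4*Q (k(Q) = 5 - (Q + ((Q**2 - 5*Q) - 82)) = 5 - (Q + (-82 + Q**2 - 5*Q)) = 5 - (-82 + Q**2 - 4*Q) = 5 + (82 - Q**2 + 4*Q) = 87 - Q**2 + 4*Q)
N(-122, 210) - k(-2*(-15)) = -106/7 - (87 - (-2*(-15))**2 + 4*(-2*(-15))) = -106/7 - (87 - 1*30**2 + 4*30) = -106/7 - (87 - 1*900 + 120) = -106/7 - (87 - 900 + 120) = -106/7 - 1*(-693) = -106/7 + 693 = 4745/7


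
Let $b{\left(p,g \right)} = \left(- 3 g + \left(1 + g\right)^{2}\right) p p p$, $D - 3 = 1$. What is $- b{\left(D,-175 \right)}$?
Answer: $-1971264$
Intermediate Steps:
$D = 4$ ($D = 3 + 1 = 4$)
$b{\left(p,g \right)} = p^{3} \left(\left(1 + g\right)^{2} - 3 g\right)$ ($b{\left(p,g \right)} = \left(\left(1 + g\right)^{2} - 3 g\right) p p^{2} = p \left(\left(1 + g\right)^{2} - 3 g\right) p^{2} = p^{3} \left(\left(1 + g\right)^{2} - 3 g\right)$)
$- b{\left(D,-175 \right)} = - 4^{3} \left(1 + \left(-175\right)^{2} - -175\right) = - 64 \left(1 + 30625 + 175\right) = - 64 \cdot 30801 = \left(-1\right) 1971264 = -1971264$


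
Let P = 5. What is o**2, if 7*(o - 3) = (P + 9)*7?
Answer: 289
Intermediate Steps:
o = 17 (o = 3 + ((5 + 9)*7)/7 = 3 + (14*7)/7 = 3 + (1/7)*98 = 3 + 14 = 17)
o**2 = 17**2 = 289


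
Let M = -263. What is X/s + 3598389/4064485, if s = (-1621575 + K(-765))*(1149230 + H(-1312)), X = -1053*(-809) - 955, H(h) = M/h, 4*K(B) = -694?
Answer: 17597957007666338009579/19877414358082343343035 ≈ 0.88532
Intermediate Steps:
K(B) = -347/2 (K(B) = (1/4)*(-694) = -347/2)
H(h) = -263/h
X = 850922 (X = 851877 - 955 = 850922)
s = -4890512416230431/2624 (s = (-1621575 - 347/2)*(1149230 - 263/(-1312)) = -3243497*(1149230 - 263*(-1/1312))/2 = -3243497*(1149230 + 263/1312)/2 = -3243497/2*1507790023/1312 = -4890512416230431/2624 ≈ -1.8638e+12)
X/s + 3598389/4064485 = 850922/(-4890512416230431/2624) + 3598389/4064485 = 850922*(-2624/4890512416230431) + 3598389*(1/4064485) = -2232819328/4890512416230431 + 3598389/4064485 = 17597957007666338009579/19877414358082343343035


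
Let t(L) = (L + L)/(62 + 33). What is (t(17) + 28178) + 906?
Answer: 2763014/95 ≈ 29084.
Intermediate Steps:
t(L) = 2*L/95 (t(L) = (2*L)/95 = (2*L)*(1/95) = 2*L/95)
(t(17) + 28178) + 906 = ((2/95)*17 + 28178) + 906 = (34/95 + 28178) + 906 = 2676944/95 + 906 = 2763014/95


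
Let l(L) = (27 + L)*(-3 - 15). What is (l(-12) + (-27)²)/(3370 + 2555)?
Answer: 153/1975 ≈ 0.077468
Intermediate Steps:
l(L) = -486 - 18*L (l(L) = (27 + L)*(-18) = -486 - 18*L)
(l(-12) + (-27)²)/(3370 + 2555) = ((-486 - 18*(-12)) + (-27)²)/(3370 + 2555) = ((-486 + 216) + 729)/5925 = (-270 + 729)*(1/5925) = 459*(1/5925) = 153/1975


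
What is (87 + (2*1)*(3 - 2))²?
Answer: 7921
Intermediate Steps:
(87 + (2*1)*(3 - 2))² = (87 + 2*1)² = (87 + 2)² = 89² = 7921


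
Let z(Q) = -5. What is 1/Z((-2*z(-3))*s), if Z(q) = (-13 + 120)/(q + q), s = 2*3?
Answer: 120/107 ≈ 1.1215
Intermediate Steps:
s = 6
Z(q) = 107/(2*q) (Z(q) = 107/((2*q)) = 107*(1/(2*q)) = 107/(2*q))
1/Z((-2*z(-3))*s) = 1/(107/(2*((-2*(-5)*6)))) = 1/(107/(2*((10*6)))) = 1/((107/2)/60) = 1/((107/2)*(1/60)) = 1/(107/120) = 120/107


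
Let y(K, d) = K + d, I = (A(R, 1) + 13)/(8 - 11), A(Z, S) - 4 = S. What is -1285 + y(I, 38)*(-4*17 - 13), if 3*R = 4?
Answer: -3877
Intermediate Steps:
R = 4/3 (R = (⅓)*4 = 4/3 ≈ 1.3333)
A(Z, S) = 4 + S
I = -6 (I = ((4 + 1) + 13)/(8 - 11) = (5 + 13)/(-3) = 18*(-⅓) = -6)
-1285 + y(I, 38)*(-4*17 - 13) = -1285 + (-6 + 38)*(-4*17 - 13) = -1285 + 32*(-68 - 13) = -1285 + 32*(-81) = -1285 - 2592 = -3877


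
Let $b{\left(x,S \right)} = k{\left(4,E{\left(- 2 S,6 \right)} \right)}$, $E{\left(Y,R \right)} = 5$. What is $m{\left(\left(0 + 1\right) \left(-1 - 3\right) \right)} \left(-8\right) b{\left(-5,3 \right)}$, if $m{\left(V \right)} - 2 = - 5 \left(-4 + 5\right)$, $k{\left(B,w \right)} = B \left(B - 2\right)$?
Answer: $192$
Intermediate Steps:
$k{\left(B,w \right)} = B \left(-2 + B\right)$
$b{\left(x,S \right)} = 8$ ($b{\left(x,S \right)} = 4 \left(-2 + 4\right) = 4 \cdot 2 = 8$)
$m{\left(V \right)} = -3$ ($m{\left(V \right)} = 2 - 5 \left(-4 + 5\right) = 2 - 5 = -3$)
$m{\left(\left(0 + 1\right) \left(-1 - 3\right) \right)} \left(-8\right) b{\left(-5,3 \right)} = \left(-3\right) \left(-8\right) 8 = 24 \cdot 8 = 192$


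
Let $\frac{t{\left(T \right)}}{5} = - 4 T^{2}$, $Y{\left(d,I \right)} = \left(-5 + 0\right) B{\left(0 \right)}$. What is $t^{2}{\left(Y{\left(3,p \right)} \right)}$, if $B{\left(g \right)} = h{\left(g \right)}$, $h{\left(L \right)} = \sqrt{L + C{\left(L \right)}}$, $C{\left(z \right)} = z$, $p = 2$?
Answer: $0$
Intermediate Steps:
$h{\left(L \right)} = \sqrt{2} \sqrt{L}$ ($h{\left(L \right)} = \sqrt{L + L} = \sqrt{2 L} = \sqrt{2} \sqrt{L}$)
$B{\left(g \right)} = \sqrt{2} \sqrt{g}$
$Y{\left(d,I \right)} = 0$ ($Y{\left(d,I \right)} = \left(-5 + 0\right) \sqrt{2} \sqrt{0} = - 5 \sqrt{2} \cdot 0 = \left(-5\right) 0 = 0$)
$t{\left(T \right)} = - 20 T^{2}$ ($t{\left(T \right)} = 5 \left(- 4 T^{2}\right) = - 20 T^{2}$)
$t^{2}{\left(Y{\left(3,p \right)} \right)} = \left(- 20 \cdot 0^{2}\right)^{2} = \left(\left(-20\right) 0\right)^{2} = 0^{2} = 0$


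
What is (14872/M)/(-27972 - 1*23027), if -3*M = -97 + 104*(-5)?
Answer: -3432/2420491 ≈ -0.0014179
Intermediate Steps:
M = 617/3 (M = -(-97 + 104*(-5))/3 = -(-97 - 520)/3 = -⅓*(-617) = 617/3 ≈ 205.67)
(14872/M)/(-27972 - 1*23027) = (14872/(617/3))/(-27972 - 1*23027) = (14872*(3/617))/(-27972 - 23027) = (44616/617)/(-50999) = (44616/617)*(-1/50999) = -3432/2420491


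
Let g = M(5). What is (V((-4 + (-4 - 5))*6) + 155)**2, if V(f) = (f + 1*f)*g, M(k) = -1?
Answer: 96721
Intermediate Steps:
g = -1
V(f) = -2*f (V(f) = (f + 1*f)*(-1) = (f + f)*(-1) = (2*f)*(-1) = -2*f)
(V((-4 + (-4 - 5))*6) + 155)**2 = (-2*(-4 + (-4 - 5))*6 + 155)**2 = (-2*(-4 - 9)*6 + 155)**2 = (-(-26)*6 + 155)**2 = (-2*(-78) + 155)**2 = (156 + 155)**2 = 311**2 = 96721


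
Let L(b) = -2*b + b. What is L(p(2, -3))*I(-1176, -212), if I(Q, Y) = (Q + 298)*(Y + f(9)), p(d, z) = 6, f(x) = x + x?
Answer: -1021992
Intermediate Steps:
f(x) = 2*x
I(Q, Y) = (18 + Y)*(298 + Q) (I(Q, Y) = (Q + 298)*(Y + 2*9) = (298 + Q)*(Y + 18) = (298 + Q)*(18 + Y) = (18 + Y)*(298 + Q))
L(b) = -b
L(p(2, -3))*I(-1176, -212) = (-1*6)*(5364 + 18*(-1176) + 298*(-212) - 1176*(-212)) = -6*(5364 - 21168 - 63176 + 249312) = -6*170332 = -1021992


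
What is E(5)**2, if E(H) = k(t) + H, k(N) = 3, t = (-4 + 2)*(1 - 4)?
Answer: 64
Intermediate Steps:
t = 6 (t = -2*(-3) = 6)
E(H) = 3 + H
E(5)**2 = (3 + 5)**2 = 8**2 = 64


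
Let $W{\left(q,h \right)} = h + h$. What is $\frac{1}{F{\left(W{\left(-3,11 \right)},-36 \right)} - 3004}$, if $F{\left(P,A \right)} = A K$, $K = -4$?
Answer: $- \frac{1}{2860} \approx -0.00034965$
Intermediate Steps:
$W{\left(q,h \right)} = 2 h$
$F{\left(P,A \right)} = - 4 A$ ($F{\left(P,A \right)} = A \left(-4\right) = - 4 A$)
$\frac{1}{F{\left(W{\left(-3,11 \right)},-36 \right)} - 3004} = \frac{1}{\left(-4\right) \left(-36\right) - 3004} = \frac{1}{144 - 3004} = \frac{1}{-2860} = - \frac{1}{2860}$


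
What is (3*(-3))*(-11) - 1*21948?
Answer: -21849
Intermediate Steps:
(3*(-3))*(-11) - 1*21948 = -9*(-11) - 21948 = 99 - 21948 = -21849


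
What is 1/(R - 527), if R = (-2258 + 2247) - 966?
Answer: -1/1504 ≈ -0.00066489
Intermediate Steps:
R = -977 (R = -11 - 966 = -977)
1/(R - 527) = 1/(-977 - 527) = 1/(-1504) = -1/1504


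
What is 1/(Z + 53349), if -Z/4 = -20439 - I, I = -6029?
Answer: 1/110989 ≈ 9.0099e-6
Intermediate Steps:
Z = 57640 (Z = -4*(-20439 - 1*(-6029)) = -4*(-20439 + 6029) = -4*(-14410) = 57640)
1/(Z + 53349) = 1/(57640 + 53349) = 1/110989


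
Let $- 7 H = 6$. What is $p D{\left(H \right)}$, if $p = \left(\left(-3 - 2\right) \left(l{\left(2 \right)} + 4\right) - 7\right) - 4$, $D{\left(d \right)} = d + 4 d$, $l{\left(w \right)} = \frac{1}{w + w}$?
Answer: $\frac{1935}{14} \approx 138.21$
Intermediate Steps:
$H = - \frac{6}{7}$ ($H = \left(- \frac{1}{7}\right) 6 = - \frac{6}{7} \approx -0.85714$)
$l{\left(w \right)} = \frac{1}{2 w}$
$D{\left(d \right)} = 5 d$
$p = - \frac{129}{4}$ ($p = \left(\left(-3 - 2\right) \left(\frac{1}{2 \cdot 2} + 4\right) - 7\right) - 4 = \left(- 5 \left(\frac{1}{2} \cdot \frac{1}{2} + 4\right) - 7\right) - 4 = \left(- 5 \left(\frac{1}{4} + 4\right) - 7\right) - 4 = \left(\left(-5\right) \frac{17}{4} - 7\right) - 4 = \left(- \frac{85}{4} - 7\right) - 4 = - \frac{113}{4} - 4 = - \frac{129}{4} \approx -32.25$)
$p D{\left(H \right)} = - \frac{129 \cdot 5 \left(- \frac{6}{7}\right)}{4} = \left(- \frac{129}{4}\right) \left(- \frac{30}{7}\right) = \frac{1935}{14}$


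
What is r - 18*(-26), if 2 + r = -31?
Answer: 435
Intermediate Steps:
r = -33 (r = -2 - 31 = -33)
r - 18*(-26) = -33 - 18*(-26) = -33 + 468 = 435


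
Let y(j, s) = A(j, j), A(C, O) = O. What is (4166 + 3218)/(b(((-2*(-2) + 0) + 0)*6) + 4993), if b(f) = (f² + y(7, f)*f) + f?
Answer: 7384/5761 ≈ 1.2817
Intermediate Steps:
y(j, s) = j
b(f) = f² + 8*f (b(f) = (f² + 7*f) + f = f² + 8*f)
(4166 + 3218)/(b(((-2*(-2) + 0) + 0)*6) + 4993) = (4166 + 3218)/((((-2*(-2) + 0) + 0)*6)*(8 + ((-2*(-2) + 0) + 0)*6) + 4993) = 7384/((((4 + 0) + 0)*6)*(8 + ((4 + 0) + 0)*6) + 4993) = 7384/(((4 + 0)*6)*(8 + (4 + 0)*6) + 4993) = 7384/((4*6)*(8 + 4*6) + 4993) = 7384/(24*(8 + 24) + 4993) = 7384/(24*32 + 4993) = 7384/(768 + 4993) = 7384/5761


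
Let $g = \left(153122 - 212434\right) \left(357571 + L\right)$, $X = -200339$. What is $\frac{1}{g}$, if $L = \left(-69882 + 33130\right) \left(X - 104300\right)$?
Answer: $- \frac{1}{664083848271888} \approx -1.5058 \cdot 10^{-15}$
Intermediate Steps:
$L = 11196092528$ ($L = \left(-69882 + 33130\right) \left(-200339 - 104300\right) = \left(-36752\right) \left(-304639\right) = 11196092528$)
$g = -664083848271888$ ($g = \left(153122 - 212434\right) \left(357571 + 11196092528\right) = \left(-59312\right) 11196450099 = -664083848271888$)
$\frac{1}{g} = \frac{1}{-664083848271888} = - \frac{1}{664083848271888}$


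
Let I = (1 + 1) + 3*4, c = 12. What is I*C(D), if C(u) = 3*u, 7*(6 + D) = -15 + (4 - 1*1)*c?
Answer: -126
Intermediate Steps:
D = -3 (D = -6 + (-15 + (4 - 1*1)*12)/7 = -6 + (-15 + (4 - 1)*12)/7 = -6 + (-15 + 3*12)/7 = -6 + (-15 + 36)/7 = -6 + (⅐)*21 = -6 + 3 = -3)
I = 14 (I = 2 + 12 = 14)
I*C(D) = 14*(3*(-3)) = 14*(-9) = -126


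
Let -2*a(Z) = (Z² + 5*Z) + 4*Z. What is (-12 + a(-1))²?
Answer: 64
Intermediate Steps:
a(Z) = -9*Z/2 - Z²/2 (a(Z) = -((Z² + 5*Z) + 4*Z)/2 = -(Z² + 9*Z)/2 = -9*Z/2 - Z²/2)
(-12 + a(-1))² = (-12 - ½*(-1)*(9 - 1))² = (-12 - ½*(-1)*8)² = (-12 + 4)² = (-8)² = 64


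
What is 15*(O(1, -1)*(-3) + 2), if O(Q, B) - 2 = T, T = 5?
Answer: -285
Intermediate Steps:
O(Q, B) = 7 (O(Q, B) = 2 + 5 = 7)
15*(O(1, -1)*(-3) + 2) = 15*(7*(-3) + 2) = 15*(-21 + 2) = 15*(-19) = -285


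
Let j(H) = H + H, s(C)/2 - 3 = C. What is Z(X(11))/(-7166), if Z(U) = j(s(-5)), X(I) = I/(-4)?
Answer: 4/3583 ≈ 0.0011164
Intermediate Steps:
s(C) = 6 + 2*C
X(I) = -I/4 (X(I) = I*(-¼) = -I/4)
j(H) = 2*H
Z(U) = -8 (Z(U) = 2*(6 + 2*(-5)) = 2*(6 - 10) = 2*(-4) = -8)
Z(X(11))/(-7166) = -8/(-7166) = -8*(-1/7166) = 4/3583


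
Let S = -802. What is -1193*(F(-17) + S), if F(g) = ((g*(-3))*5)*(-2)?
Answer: 1565216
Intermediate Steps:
F(g) = 30*g (F(g) = (-3*g*5)*(-2) = -15*g*(-2) = 30*g)
-1193*(F(-17) + S) = -1193*(30*(-17) - 802) = -1193*(-510 - 802) = -1193*(-1312) = -1*(-1565216) = 1565216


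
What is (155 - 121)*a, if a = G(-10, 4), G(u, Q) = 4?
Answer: 136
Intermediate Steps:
a = 4
(155 - 121)*a = (155 - 121)*4 = 34*4 = 136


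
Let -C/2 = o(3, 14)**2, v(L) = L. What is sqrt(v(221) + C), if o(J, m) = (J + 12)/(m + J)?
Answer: sqrt(63419)/17 ≈ 14.814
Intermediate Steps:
o(J, m) = (12 + J)/(J + m)
C = -450/289 (C = -2*(12 + 3)**2/(3 + 14)**2 = -2*(15/17)**2 = -2*225/289 = -450/289 ≈ -1.5571)
sqrt(v(221) + C) = sqrt(221 - 450/289) = sqrt(63419/289) = sqrt(63419)/17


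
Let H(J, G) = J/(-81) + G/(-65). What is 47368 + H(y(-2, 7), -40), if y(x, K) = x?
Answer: 49879178/1053 ≈ 47369.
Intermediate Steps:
H(J, G) = -G/65 - J/81 (H(J, G) = J*(-1/81) + G*(-1/65) = -J/81 - G/65 = -G/65 - J/81)
47368 + H(y(-2, 7), -40) = 47368 + (-1/65*(-40) - 1/81*(-2)) = 47368 + (8/13 + 2/81) = 47368 + 674/1053 = 49879178/1053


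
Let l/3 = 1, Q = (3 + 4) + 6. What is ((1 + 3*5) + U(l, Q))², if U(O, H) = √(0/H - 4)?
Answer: 252 + 64*I ≈ 252.0 + 64.0*I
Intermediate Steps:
Q = 13 (Q = 7 + 6 = 13)
l = 3 (l = 3*1 = 3)
U(O, H) = 2*I (U(O, H) = √(0 - 4) = √(-4) = 2*I)
((1 + 3*5) + U(l, Q))² = ((1 + 3*5) + 2*I)² = ((1 + 15) + 2*I)² = (16 + 2*I)²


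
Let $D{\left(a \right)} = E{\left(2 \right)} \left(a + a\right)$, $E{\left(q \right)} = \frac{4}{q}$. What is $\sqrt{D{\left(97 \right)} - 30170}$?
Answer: $i \sqrt{29782} \approx 172.57 i$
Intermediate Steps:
$D{\left(a \right)} = 4 a$ ($D{\left(a \right)} = \frac{4}{2} \left(a + a\right) = 4 \cdot \frac{1}{2} \cdot 2 a = 2 \cdot 2 a = 4 a$)
$\sqrt{D{\left(97 \right)} - 30170} = \sqrt{4 \cdot 97 - 30170} = \sqrt{388 - 30170} = \sqrt{-29782} = i \sqrt{29782}$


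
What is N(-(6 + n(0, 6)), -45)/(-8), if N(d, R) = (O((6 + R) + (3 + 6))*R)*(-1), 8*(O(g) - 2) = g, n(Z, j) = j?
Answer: 315/32 ≈ 9.8438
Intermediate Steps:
O(g) = 2 + g/8
N(d, R) = -R*(31/8 + R/8) (N(d, R) = ((2 + ((6 + R) + (3 + 6))/8)*R)*(-1) = ((2 + ((6 + R) + 9)/8)*R)*(-1) = ((2 + (15 + R)/8)*R)*(-1) = ((2 + (15/8 + R/8))*R)*(-1) = ((31/8 + R/8)*R)*(-1) = (R*(31/8 + R/8))*(-1) = -R*(31/8 + R/8))
N(-(6 + n(0, 6)), -45)/(-8) = -⅛*(-45)*(31 - 45)/(-8) = -⅛*(-45)*(-14)*(-⅛) = -315/4*(-⅛) = 315/32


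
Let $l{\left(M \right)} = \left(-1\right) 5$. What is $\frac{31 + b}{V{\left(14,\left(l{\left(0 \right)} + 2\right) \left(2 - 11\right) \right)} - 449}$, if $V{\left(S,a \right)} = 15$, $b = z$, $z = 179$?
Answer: $- \frac{15}{31} \approx -0.48387$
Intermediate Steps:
$l{\left(M \right)} = -5$
$b = 179$
$\frac{31 + b}{V{\left(14,\left(l{\left(0 \right)} + 2\right) \left(2 - 11\right) \right)} - 449} = \frac{31 + 179}{15 - 449} = \frac{210}{-434} = 210 \left(- \frac{1}{434}\right) = - \frac{15}{31}$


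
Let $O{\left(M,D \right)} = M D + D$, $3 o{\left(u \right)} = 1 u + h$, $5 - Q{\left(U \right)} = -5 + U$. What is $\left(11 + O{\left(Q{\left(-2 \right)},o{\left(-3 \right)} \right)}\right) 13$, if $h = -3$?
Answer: $-195$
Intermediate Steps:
$Q{\left(U \right)} = 10 - U$ ($Q{\left(U \right)} = 5 - \left(-5 + U\right) = 10 - U$)
$o{\left(u \right)} = -1 + \frac{u}{3}$ ($o{\left(u \right)} = \frac{1 u - 3}{3} = \frac{u - 3}{3} = \frac{-3 + u}{3} = -1 + \frac{u}{3}$)
$O{\left(M,D \right)} = D + D M$ ($O{\left(M,D \right)} = D M + D = D + D M$)
$\left(11 + O{\left(Q{\left(-2 \right)},o{\left(-3 \right)} \right)}\right) 13 = \left(11 + \left(-1 + \frac{1}{3} \left(-3\right)\right) \left(1 + \left(10 - -2\right)\right)\right) 13 = \left(11 + \left(-1 - 1\right) \left(1 + \left(10 + 2\right)\right)\right) 13 = \left(11 - 2 \left(1 + 12\right)\right) 13 = \left(11 - 26\right) 13 = \left(-15\right) 13 = -195$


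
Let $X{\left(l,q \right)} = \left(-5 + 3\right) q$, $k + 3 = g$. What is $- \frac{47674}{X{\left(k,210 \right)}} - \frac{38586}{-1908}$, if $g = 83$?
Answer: $\frac{744223}{5565} \approx 133.73$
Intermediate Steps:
$k = 80$ ($k = -3 + 83 = 80$)
$X{\left(l,q \right)} = - 2 q$
$- \frac{47674}{X{\left(k,210 \right)}} - \frac{38586}{-1908} = - \frac{47674}{\left(-2\right) 210} - \frac{38586}{-1908} = - \frac{47674}{-420} - - \frac{6431}{318} = \left(-47674\right) \left(- \frac{1}{420}\right) + \frac{6431}{318} = \frac{23837}{210} + \frac{6431}{318} = \frac{744223}{5565}$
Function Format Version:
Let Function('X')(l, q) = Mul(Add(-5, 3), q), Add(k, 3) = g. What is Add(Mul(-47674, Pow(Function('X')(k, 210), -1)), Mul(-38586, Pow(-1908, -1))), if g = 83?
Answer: Rational(744223, 5565) ≈ 133.73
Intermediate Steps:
k = 80 (k = Add(-3, 83) = 80)
Function('X')(l, q) = Mul(-2, q)
Add(Mul(-47674, Pow(Function('X')(k, 210), -1)), Mul(-38586, Pow(-1908, -1))) = Add(Mul(-47674, Pow(Mul(-2, 210), -1)), Mul(-38586, Pow(-1908, -1))) = Add(Mul(-47674, Pow(-420, -1)), Mul(-38586, Rational(-1, 1908))) = Add(Mul(-47674, Rational(-1, 420)), Rational(6431, 318)) = Add(Rational(23837, 210), Rational(6431, 318)) = Rational(744223, 5565)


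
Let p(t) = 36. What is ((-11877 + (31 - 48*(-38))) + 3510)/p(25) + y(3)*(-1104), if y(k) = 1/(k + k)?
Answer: -3284/9 ≈ -364.89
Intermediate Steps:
y(k) = 1/(2*k)
((-11877 + (31 - 48*(-38))) + 3510)/p(25) + y(3)*(-1104) = ((-11877 + (31 - 48*(-38))) + 3510)/36 + ((½)/3)*(-1104) = ((-11877 + (31 + 1824)) + 3510)*(1/36) + ((½)*(⅓))*(-1104) = ((-11877 + 1855) + 3510)*(1/36) + (⅙)*(-1104) = (-10022 + 3510)*(1/36) - 184 = -6512*1/36 - 184 = -1628/9 - 184 = -3284/9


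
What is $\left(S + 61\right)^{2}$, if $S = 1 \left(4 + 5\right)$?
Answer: $4900$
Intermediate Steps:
$S = 9$ ($S = 1 \cdot 9 = 9$)
$\left(S + 61\right)^{2} = \left(9 + 61\right)^{2} = 70^{2} = 4900$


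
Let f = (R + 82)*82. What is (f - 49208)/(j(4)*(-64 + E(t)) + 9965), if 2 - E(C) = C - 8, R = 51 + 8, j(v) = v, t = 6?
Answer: -37646/9725 ≈ -3.8711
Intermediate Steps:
R = 59
E(C) = 10 - C (E(C) = 2 - (C - 8) = 2 - (-8 + C) = 2 + (8 - C) = 10 - C)
f = 11562 (f = (59 + 82)*82 = 141*82 = 11562)
(f - 49208)/(j(4)*(-64 + E(t)) + 9965) = (11562 - 49208)/(4*(-64 + (10 - 1*6)) + 9965) = -37646/(4*(-64 + (10 - 6)) + 9965) = -37646/(4*(-64 + 4) + 9965) = -37646/(4*(-60) + 9965) = -37646/(-240 + 9965) = -37646/9725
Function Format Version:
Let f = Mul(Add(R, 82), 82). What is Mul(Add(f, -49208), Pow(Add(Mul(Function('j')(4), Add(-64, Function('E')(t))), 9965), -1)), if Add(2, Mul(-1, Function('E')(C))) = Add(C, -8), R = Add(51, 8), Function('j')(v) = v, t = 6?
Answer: Rational(-37646, 9725) ≈ -3.8711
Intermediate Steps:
R = 59
Function('E')(C) = Add(10, Mul(-1, C)) (Function('E')(C) = Add(2, Mul(-1, Add(C, -8))) = Add(2, Mul(-1, Add(-8, C))) = Add(2, Add(8, Mul(-1, C))) = Add(10, Mul(-1, C)))
f = 11562 (f = Mul(Add(59, 82), 82) = Mul(141, 82) = 11562)
Mul(Add(f, -49208), Pow(Add(Mul(Function('j')(4), Add(-64, Function('E')(t))), 9965), -1)) = Mul(Add(11562, -49208), Pow(Add(Mul(4, Add(-64, Add(10, Mul(-1, 6)))), 9965), -1)) = Mul(-37646, Pow(Add(Mul(4, Add(-64, Add(10, -6))), 9965), -1)) = Mul(-37646, Pow(Add(Mul(4, Add(-64, 4)), 9965), -1)) = Mul(-37646, Pow(Add(Mul(4, -60), 9965), -1)) = Mul(-37646, Pow(Add(-240, 9965), -1)) = Mul(-37646, Pow(9725, -1)) = Mul(-37646, Rational(1, 9725)) = Rational(-37646, 9725)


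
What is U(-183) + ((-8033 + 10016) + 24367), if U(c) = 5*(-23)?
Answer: 26235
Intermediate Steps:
U(c) = -115
U(-183) + ((-8033 + 10016) + 24367) = -115 + ((-8033 + 10016) + 24367) = -115 + (1983 + 24367) = -115 + 26350 = 26235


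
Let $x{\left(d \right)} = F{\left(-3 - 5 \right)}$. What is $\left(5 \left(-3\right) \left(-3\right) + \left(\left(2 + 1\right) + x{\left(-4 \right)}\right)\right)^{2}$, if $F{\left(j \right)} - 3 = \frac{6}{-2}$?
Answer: $2304$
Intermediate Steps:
$F{\left(j \right)} = 0$ ($F{\left(j \right)} = 3 + \frac{6}{-2} = 3 + 6 \left(- \frac{1}{2}\right) = 3 - 3 = 0$)
$x{\left(d \right)} = 0$
$\left(5 \left(-3\right) \left(-3\right) + \left(\left(2 + 1\right) + x{\left(-4 \right)}\right)\right)^{2} = \left(5 \left(-3\right) \left(-3\right) + \left(\left(2 + 1\right) + 0\right)\right)^{2} = \left(\left(-15\right) \left(-3\right) + \left(3 + 0\right)\right)^{2} = \left(45 + 3\right)^{2} = 48^{2} = 2304$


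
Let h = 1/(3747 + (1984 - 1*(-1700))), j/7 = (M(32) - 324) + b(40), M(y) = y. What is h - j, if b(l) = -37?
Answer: 17113594/7431 ≈ 2303.0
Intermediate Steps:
j = -2303 (j = 7*((32 - 324) - 37) = 7*(-292 - 37) = 7*(-329) = -2303)
h = 1/7431 (h = 1/(3747 + (1984 + 1700)) = 1/(3747 + 3684) = 1/7431 ≈ 0.00013457)
h - j = 1/7431 - 1*(-2303) = 1/7431 + 2303 = 17113594/7431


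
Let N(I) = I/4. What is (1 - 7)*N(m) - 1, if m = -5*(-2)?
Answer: -16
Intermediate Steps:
m = 10
N(I) = I/4 (N(I) = I*(¼) = I/4)
(1 - 7)*N(m) - 1 = (1 - 7)*((¼)*10) - 1 = -6*5/2 - 1 = -15 - 1 = -16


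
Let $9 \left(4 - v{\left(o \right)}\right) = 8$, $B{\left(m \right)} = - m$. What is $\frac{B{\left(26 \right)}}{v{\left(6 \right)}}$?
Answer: $- \frac{117}{14} \approx -8.3571$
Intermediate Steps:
$v{\left(o \right)} = \frac{28}{9}$ ($v{\left(o \right)} = 4 - \frac{8}{9} = \frac{28}{9}$)
$\frac{B{\left(26 \right)}}{v{\left(6 \right)}} = \frac{\left(-1\right) 26}{\frac{28}{9}} = \left(-26\right) \frac{9}{28} = - \frac{117}{14}$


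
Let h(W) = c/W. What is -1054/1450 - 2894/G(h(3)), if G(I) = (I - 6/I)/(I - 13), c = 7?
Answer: -93997647/725 ≈ -1.2965e+5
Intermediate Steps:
h(W) = 7/W
G(I) = (I - 6/I)/(-13 + I)
-1054/1450 - 2894/G(h(3)) = -1054/1450 - 2894*7*(-13 + 7/3)/(3*(-6 + (7/3)²)) = -1054*1/1450 - 2894*7*(-13 + 7*(⅓))/(3*(-6 + (7*(⅓))²)) = -527/725 - 2894*7*(-13 + 7/3)/(3*(-6 + (7/3)²)) = -527/725 - 2894*(-224/(9*(-6 + 49/9))) = -527/725 - 2894/((3/7)*(-3/32)*(-5/9)) = -527/725 - 2894/5/224 = -527/725 - 2894*224/5 = -527/725 - 648256/5 = -93997647/725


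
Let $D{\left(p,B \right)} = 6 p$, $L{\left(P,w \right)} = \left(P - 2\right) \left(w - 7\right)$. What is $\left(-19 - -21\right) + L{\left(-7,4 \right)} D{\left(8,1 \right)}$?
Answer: $1298$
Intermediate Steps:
$L{\left(P,w \right)} = \left(-7 + w\right) \left(-2 + P\right)$ ($L{\left(P,w \right)} = \left(-2 + P\right) \left(-7 + w\right) = \left(-7 + w\right) \left(-2 + P\right)$)
$\left(-19 - -21\right) + L{\left(-7,4 \right)} D{\left(8,1 \right)} = \left(-19 - -21\right) + \left(14 - -49 - 8 - 28\right) 6 \cdot 8 = \left(-19 + 21\right) + \left(14 + 49 - 8 - 28\right) 48 = 2 + 27 \cdot 48 = 2 + 1296 = 1298$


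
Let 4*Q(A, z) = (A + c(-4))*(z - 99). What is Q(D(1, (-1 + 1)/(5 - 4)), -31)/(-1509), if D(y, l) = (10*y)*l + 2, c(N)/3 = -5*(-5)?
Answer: 5005/3018 ≈ 1.6584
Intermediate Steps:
c(N) = 75 (c(N) = 3*(-5*(-5)) = 3*25 = 75)
D(y, l) = 2 + 10*l*y (D(y, l) = 10*l*y + 2 = 2 + 10*l*y)
Q(A, z) = (-99 + z)*(75 + A)/4 (Q(A, z) = ((A + 75)*(z - 99))/4 = ((75 + A)*(-99 + z))/4 = ((-99 + z)*(75 + A))/4 = (-99 + z)*(75 + A)/4)
Q(D(1, (-1 + 1)/(5 - 4)), -31)/(-1509) = (-7425/4 - 99*(2 + 10*((-1 + 1)/(5 - 4))*1)/4 + (75/4)*(-31) + (¼)*(2 + 10*((-1 + 1)/(5 - 4))*1)*(-31))/(-1509) = (-7425/4 - 99*(2 + 10*(0/1)*1)/4 - 2325/4 + (¼)*(2 + 10*(0/1)*1)*(-31))*(-1/1509) = (-7425/4 - 99*(2 + 10*(0*1)*1)/4 - 2325/4 + (¼)*(2 + 10*(0*1)*1)*(-31))*(-1/1509) = (-7425/4 - 99*(2 + 10*0*1)/4 - 2325/4 + (¼)*(2 + 10*0*1)*(-31))*(-1/1509) = (-7425/4 - 99*(2 + 0)/4 - 2325/4 + (¼)*(2 + 0)*(-31))*(-1/1509) = (-7425/4 - 99/4*2 - 2325/4 + (¼)*2*(-31))*(-1/1509) = (-7425/4 - 99/2 - 2325/4 - 31/2)*(-1/1509) = -5005/2*(-1/1509) = 5005/3018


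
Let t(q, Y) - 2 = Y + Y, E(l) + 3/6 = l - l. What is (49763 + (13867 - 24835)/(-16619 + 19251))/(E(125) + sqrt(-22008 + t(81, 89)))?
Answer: -32741312/28725977 - 130965248*I*sqrt(5457)/28725977 ≈ -1.1398 - 336.79*I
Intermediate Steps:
E(l) = -1/2 (E(l) = -1/2 + (l - l) = -1/2 + 0 = -1/2)
t(q, Y) = 2 + 2*Y (t(q, Y) = 2 + (Y + Y) = 2 + 2*Y)
(49763 + (13867 - 24835)/(-16619 + 19251))/(E(125) + sqrt(-22008 + t(81, 89))) = (49763 + (13867 - 24835)/(-16619 + 19251))/(-1/2 + sqrt(-22008 + (2 + 2*89))) = (49763 - 10968/2632)/(-1/2 + sqrt(-22008 + (2 + 178))) = (49763 - 10968*1/2632)/(-1/2 + sqrt(-22008 + 180)) = (49763 - 1371/329)/(-1/2 + sqrt(-21828)) = 16370656/(329*(-1/2 + 2*I*sqrt(5457)))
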